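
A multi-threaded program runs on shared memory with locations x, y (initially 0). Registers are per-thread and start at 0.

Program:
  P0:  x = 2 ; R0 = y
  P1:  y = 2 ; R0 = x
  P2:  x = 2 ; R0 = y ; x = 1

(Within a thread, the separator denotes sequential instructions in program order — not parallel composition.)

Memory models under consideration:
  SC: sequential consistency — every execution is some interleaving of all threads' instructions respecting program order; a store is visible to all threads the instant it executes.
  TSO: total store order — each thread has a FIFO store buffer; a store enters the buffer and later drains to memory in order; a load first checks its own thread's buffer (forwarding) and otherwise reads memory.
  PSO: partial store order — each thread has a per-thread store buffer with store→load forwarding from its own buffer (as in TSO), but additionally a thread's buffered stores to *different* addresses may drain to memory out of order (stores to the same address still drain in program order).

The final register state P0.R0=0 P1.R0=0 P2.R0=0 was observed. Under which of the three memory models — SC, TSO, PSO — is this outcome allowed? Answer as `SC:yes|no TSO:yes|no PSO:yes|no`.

SC:no TSO:yes PSO:yes

outcome vector order: (P0.R0,P1.R0,P2.R0)
SC: 9 outcomes — {0/1/0, 0/1/2, 0/2/0, 0/2/2, 2/0/2, 2/1/0, 2/1/2, 2/2/0, 2/2/2}
TSO: 12 outcomes — {0/0/0, 0/0/2, 0/1/0, 0/1/2, 0/2/0, 0/2/2, 2/0/0, 2/0/2, 2/1/0, 2/1/2, 2/2/0, 2/2/2}
PSO: 12 outcomes — {0/0/0, 0/0/2, 0/1/0, 0/1/2, 0/2/0, 0/2/2, 2/0/0, 2/0/2, 2/1/0, 2/1/2, 2/2/0, 2/2/2}
target 0/0/0 ∈ {TSO,PSO}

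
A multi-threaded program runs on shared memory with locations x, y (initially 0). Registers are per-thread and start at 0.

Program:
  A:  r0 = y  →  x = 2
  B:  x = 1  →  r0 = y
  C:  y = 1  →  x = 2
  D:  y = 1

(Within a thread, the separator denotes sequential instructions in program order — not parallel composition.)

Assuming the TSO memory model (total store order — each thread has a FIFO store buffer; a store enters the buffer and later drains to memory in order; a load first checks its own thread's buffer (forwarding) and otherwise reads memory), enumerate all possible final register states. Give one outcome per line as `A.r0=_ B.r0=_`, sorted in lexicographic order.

outcome vector order: (A.r0,B.r0)
|TSO outcomes| = 4

A.r0=0 B.r0=0
A.r0=0 B.r0=1
A.r0=1 B.r0=0
A.r0=1 B.r0=1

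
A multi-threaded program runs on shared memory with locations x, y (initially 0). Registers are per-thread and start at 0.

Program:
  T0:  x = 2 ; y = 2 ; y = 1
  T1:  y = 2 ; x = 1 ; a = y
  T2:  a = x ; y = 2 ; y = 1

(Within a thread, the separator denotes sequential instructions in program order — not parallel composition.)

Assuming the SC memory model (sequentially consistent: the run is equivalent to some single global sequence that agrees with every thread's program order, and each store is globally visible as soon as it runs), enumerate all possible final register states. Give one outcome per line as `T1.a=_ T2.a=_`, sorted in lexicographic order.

outcome vector order: (T1.a,T2.a)
|SC outcomes| = 6

T1.a=1 T2.a=0
T1.a=1 T2.a=1
T1.a=1 T2.a=2
T1.a=2 T2.a=0
T1.a=2 T2.a=1
T1.a=2 T2.a=2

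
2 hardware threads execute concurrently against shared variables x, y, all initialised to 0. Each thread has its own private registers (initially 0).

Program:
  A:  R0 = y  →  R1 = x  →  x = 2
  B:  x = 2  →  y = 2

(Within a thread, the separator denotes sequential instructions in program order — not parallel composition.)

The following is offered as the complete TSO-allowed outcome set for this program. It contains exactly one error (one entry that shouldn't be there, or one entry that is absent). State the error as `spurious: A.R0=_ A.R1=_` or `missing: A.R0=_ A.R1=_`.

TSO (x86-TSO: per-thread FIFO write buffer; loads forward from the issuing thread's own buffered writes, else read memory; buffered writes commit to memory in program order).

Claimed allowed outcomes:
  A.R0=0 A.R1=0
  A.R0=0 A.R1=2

missing: A.R0=2 A.R1=2

outcome vector order: (A.R0,A.R1)
under TSO → <0 0>; <0 2>; <2 2>
TSO∖claimed = {<2 2>}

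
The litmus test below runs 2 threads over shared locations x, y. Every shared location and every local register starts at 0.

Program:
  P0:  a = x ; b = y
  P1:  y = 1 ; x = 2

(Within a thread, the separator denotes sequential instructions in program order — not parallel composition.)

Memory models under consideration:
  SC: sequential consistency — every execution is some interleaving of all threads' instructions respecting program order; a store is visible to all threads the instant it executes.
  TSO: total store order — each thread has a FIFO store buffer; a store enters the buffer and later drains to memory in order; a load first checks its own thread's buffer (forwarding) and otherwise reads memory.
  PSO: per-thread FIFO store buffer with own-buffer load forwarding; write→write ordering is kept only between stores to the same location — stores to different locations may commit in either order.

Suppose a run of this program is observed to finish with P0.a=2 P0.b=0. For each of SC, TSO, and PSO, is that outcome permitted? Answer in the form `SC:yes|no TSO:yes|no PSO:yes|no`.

outcome vector order: (P0.a,P0.b)
SC (3): (0,0) (0,1) (2,1)
TSO (3): (0,0) (0,1) (2,1)
PSO (4): (0,0) (0,1) (2,0) (2,1)
target (2,0) ∈ {PSO}

SC:no TSO:no PSO:yes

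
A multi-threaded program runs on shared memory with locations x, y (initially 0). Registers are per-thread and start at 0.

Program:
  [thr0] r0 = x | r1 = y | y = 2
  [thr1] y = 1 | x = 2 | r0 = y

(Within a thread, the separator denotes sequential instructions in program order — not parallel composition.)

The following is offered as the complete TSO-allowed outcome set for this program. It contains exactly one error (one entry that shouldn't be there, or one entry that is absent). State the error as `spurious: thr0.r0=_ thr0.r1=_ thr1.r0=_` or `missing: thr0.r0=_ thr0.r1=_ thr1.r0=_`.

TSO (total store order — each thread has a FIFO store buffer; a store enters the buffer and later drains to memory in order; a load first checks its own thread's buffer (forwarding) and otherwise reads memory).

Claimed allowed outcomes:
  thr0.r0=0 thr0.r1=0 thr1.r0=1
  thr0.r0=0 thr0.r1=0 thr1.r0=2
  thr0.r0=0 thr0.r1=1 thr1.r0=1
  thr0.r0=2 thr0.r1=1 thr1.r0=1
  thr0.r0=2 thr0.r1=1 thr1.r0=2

outcome vector order: (thr0.r0,thr0.r1,thr1.r0)
[TSO] allowed = {001 002 011 012 211 212}
TSO∖claimed = {012}

missing: thr0.r0=0 thr0.r1=1 thr1.r0=2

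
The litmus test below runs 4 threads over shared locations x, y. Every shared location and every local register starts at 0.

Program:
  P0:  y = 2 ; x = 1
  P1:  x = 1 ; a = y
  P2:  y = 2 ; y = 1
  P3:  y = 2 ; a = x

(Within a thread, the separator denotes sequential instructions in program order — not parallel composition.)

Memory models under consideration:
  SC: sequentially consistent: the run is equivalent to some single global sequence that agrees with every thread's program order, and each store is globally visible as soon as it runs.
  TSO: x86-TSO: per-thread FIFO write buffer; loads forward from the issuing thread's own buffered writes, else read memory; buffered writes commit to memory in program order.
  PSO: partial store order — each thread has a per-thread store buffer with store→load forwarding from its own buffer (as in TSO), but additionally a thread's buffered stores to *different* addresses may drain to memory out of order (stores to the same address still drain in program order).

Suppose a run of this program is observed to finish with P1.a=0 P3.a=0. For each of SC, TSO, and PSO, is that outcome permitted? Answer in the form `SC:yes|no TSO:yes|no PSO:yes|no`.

outcome vector order: (P1.a,P3.a)
SC: 5 outcomes — {01 10 11 20 21}
TSO: 6 outcomes — {00 01 10 11 20 21}
PSO: 6 outcomes — {00 01 10 11 20 21}
target 00 ∈ {TSO,PSO}

SC:no TSO:yes PSO:yes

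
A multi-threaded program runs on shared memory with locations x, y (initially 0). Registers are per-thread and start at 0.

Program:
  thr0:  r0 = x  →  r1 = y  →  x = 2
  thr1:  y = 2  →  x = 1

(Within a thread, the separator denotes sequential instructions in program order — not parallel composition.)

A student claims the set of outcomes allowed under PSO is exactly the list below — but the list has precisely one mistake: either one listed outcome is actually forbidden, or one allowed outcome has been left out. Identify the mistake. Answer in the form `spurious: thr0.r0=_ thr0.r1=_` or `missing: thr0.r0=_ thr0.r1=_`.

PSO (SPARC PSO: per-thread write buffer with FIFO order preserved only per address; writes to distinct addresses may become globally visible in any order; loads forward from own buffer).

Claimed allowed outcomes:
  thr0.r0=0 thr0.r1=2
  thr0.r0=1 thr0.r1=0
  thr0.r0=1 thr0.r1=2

missing: thr0.r0=0 thr0.r1=0

outcome vector order: (thr0.r0,thr0.r1)
under PSO → <0 0>, <0 2>, <1 0>, <1 2>
PSO∖claimed = {<0 0>}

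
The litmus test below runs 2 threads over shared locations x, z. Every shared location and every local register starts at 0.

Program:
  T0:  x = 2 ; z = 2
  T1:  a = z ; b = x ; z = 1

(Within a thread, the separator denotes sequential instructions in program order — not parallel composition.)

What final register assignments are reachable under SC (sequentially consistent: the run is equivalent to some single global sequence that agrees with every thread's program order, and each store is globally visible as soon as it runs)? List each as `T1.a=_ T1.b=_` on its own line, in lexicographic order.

outcome vector order: (T1.a,T1.b)
|SC outcomes| = 3

T1.a=0 T1.b=0
T1.a=0 T1.b=2
T1.a=2 T1.b=2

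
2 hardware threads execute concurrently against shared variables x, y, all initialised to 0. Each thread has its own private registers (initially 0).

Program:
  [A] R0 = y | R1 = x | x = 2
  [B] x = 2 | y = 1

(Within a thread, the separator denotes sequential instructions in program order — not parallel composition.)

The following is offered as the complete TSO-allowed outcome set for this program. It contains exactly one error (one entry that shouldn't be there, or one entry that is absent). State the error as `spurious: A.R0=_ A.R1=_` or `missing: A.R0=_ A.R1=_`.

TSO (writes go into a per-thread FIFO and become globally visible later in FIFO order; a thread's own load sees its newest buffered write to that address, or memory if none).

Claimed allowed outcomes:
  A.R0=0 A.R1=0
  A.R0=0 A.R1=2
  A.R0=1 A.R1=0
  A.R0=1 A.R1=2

spurious: A.R0=1 A.R1=0

outcome vector order: (A.R0,A.R1)
TSO: 3 outcomes — {<0 0>; <0 2>; <1 2>}
claimed∖TSO = {<1 0>}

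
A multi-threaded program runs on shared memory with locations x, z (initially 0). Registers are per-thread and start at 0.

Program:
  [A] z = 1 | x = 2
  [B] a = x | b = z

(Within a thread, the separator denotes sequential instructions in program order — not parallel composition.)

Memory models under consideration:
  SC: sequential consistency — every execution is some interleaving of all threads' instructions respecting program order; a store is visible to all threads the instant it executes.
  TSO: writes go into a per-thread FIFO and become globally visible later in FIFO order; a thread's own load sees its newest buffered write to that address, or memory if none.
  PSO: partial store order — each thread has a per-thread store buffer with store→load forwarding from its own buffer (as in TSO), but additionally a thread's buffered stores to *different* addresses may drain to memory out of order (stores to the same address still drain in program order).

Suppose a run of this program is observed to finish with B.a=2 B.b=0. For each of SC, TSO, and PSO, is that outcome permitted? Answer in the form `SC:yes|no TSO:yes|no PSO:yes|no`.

outcome vector order: (B.a,B.b)
SC (3): <0 0>, <0 1>, <2 1>
TSO (3): <0 0>, <0 1>, <2 1>
PSO (4): <0 0>, <0 1>, <2 0>, <2 1>
target <2 0> ∈ {PSO}

SC:no TSO:no PSO:yes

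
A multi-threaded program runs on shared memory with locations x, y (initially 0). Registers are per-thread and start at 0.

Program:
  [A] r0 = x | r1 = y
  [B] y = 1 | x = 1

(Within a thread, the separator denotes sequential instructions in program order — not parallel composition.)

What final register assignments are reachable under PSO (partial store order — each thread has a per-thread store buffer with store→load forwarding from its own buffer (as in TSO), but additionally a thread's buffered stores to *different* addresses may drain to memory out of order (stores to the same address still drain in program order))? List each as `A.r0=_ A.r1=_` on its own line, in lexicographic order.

A.r0=0 A.r1=0
A.r0=0 A.r1=1
A.r0=1 A.r1=0
A.r0=1 A.r1=1

outcome vector order: (A.r0,A.r1)
|PSO outcomes| = 4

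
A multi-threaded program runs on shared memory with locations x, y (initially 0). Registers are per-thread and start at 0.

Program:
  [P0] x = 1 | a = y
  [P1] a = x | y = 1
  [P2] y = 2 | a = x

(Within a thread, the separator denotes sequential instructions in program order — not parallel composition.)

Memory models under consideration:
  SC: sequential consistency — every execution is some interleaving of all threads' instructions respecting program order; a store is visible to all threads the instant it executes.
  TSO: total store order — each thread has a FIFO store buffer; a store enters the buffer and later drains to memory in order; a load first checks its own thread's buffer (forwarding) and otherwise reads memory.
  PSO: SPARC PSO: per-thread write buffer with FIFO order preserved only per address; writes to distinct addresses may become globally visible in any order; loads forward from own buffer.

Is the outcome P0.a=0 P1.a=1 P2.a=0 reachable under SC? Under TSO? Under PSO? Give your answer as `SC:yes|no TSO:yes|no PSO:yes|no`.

SC:no TSO:yes PSO:yes

outcome vector order: (P0.a,P1.a,P2.a)
SC (10): 001; 011; 100; 101; 110; 111; 200; 201; 210; 211
TSO (12): 000; 001; 010; 011; 100; 101; 110; 111; 200; 201; 210; 211
PSO (12): 000; 001; 010; 011; 100; 101; 110; 111; 200; 201; 210; 211
target 010 ∈ {TSO,PSO}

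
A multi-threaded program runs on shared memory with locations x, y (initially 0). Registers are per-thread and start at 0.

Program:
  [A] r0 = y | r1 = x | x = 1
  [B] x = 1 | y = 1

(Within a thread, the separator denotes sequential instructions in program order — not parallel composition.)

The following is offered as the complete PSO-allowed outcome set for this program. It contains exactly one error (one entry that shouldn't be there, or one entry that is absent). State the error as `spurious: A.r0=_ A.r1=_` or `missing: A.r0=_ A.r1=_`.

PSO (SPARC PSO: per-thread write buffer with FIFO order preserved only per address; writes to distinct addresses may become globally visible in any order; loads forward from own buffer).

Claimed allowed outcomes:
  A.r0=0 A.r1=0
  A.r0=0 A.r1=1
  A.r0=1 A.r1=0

outcome vector order: (A.r0,A.r1)
PSO (4): 0/0, 0/1, 1/0, 1/1
PSO∖claimed = {1/1}

missing: A.r0=1 A.r1=1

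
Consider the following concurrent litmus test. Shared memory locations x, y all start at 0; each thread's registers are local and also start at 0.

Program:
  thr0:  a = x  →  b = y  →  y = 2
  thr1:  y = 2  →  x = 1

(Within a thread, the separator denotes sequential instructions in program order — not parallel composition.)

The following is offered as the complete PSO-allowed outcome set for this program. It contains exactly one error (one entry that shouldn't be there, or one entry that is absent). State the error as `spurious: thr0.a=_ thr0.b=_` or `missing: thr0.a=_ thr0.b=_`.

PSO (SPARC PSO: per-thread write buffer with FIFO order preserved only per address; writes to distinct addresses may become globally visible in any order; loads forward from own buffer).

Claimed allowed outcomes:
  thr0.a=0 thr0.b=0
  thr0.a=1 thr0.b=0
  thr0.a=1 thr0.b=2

outcome vector order: (thr0.a,thr0.b)
[PSO] allowed = {00; 02; 10; 12}
PSO∖claimed = {02}

missing: thr0.a=0 thr0.b=2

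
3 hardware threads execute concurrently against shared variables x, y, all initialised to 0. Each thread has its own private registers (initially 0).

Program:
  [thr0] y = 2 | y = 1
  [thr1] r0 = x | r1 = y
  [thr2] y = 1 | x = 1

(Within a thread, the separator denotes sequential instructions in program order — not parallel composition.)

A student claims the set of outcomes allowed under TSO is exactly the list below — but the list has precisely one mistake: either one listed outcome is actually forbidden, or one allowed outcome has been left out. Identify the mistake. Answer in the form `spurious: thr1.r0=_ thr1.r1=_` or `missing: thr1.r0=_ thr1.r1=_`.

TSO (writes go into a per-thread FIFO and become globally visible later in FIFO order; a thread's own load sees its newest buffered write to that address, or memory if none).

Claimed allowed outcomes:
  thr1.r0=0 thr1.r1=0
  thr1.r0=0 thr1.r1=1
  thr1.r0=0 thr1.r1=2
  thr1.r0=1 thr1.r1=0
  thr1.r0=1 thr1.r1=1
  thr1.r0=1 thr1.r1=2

spurious: thr1.r0=1 thr1.r1=0

outcome vector order: (thr1.r0,thr1.r1)
TSO: 5 outcomes — {(0,0); (0,1); (0,2); (1,1); (1,2)}
claimed∖TSO = {(1,0)}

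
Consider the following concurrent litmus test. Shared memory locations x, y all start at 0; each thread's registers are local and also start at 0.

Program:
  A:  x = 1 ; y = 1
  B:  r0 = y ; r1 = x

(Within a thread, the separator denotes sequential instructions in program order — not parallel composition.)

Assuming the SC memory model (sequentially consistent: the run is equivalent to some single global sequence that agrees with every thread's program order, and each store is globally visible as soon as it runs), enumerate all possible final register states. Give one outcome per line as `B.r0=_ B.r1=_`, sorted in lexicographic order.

outcome vector order: (B.r0,B.r1)
|SC outcomes| = 3

B.r0=0 B.r1=0
B.r0=0 B.r1=1
B.r0=1 B.r1=1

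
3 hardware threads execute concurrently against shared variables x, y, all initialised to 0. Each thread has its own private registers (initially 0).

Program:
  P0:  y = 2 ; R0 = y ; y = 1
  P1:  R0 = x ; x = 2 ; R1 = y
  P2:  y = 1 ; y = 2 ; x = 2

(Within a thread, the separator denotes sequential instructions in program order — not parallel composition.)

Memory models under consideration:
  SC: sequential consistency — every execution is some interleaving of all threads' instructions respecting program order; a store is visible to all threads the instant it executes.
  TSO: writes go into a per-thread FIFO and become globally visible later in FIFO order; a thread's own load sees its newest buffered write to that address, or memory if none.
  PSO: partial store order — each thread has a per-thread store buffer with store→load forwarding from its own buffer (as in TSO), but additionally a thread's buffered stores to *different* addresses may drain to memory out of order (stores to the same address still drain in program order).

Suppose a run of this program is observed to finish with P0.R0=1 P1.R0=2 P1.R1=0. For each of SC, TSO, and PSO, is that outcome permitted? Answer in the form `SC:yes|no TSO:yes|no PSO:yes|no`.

SC:no TSO:no PSO:yes

outcome vector order: (P0.R0,P1.R0,P1.R1)
under SC → (1,0,0) (1,0,1) (1,0,2) (1,2,1) (1,2,2) (2,0,0) (2,0,1) (2,0,2) (2,2,1) (2,2,2)
under TSO → (1,0,0) (1,0,1) (1,0,2) (1,2,1) (1,2,2) (2,0,0) (2,0,1) (2,0,2) (2,2,1) (2,2,2)
under PSO → (1,0,0) (1,0,1) (1,0,2) (1,2,0) (1,2,1) (1,2,2) (2,0,0) (2,0,1) (2,0,2) (2,2,0) (2,2,1) (2,2,2)
target (1,2,0) ∈ {PSO}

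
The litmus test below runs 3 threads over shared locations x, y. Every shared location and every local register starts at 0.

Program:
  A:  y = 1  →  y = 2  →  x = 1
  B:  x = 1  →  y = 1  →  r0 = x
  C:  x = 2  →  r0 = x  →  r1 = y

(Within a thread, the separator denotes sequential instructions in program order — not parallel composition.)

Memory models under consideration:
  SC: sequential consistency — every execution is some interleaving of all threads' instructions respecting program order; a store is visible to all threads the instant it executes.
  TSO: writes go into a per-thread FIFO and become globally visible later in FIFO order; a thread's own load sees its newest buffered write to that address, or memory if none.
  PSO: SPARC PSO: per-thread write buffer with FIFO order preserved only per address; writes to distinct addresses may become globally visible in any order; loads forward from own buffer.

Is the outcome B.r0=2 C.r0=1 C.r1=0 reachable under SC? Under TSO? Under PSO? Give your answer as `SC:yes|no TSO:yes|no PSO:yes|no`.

SC:no TSO:no PSO:yes

outcome vector order: (B.r0,C.r0,C.r1)
under SC → <1 1 0>, <1 1 1>, <1 1 2>, <1 2 0>, <1 2 1>, <1 2 2>, <2 1 1>, <2 1 2>, <2 2 0>, <2 2 1>, <2 2 2>
under TSO → <1 1 0>, <1 1 1>, <1 1 2>, <1 2 0>, <1 2 1>, <1 2 2>, <2 1 1>, <2 1 2>, <2 2 0>, <2 2 1>, <2 2 2>
under PSO → <1 1 0>, <1 1 1>, <1 1 2>, <1 2 0>, <1 2 1>, <1 2 2>, <2 1 0>, <2 1 1>, <2 1 2>, <2 2 0>, <2 2 1>, <2 2 2>
target <2 1 0> ∈ {PSO}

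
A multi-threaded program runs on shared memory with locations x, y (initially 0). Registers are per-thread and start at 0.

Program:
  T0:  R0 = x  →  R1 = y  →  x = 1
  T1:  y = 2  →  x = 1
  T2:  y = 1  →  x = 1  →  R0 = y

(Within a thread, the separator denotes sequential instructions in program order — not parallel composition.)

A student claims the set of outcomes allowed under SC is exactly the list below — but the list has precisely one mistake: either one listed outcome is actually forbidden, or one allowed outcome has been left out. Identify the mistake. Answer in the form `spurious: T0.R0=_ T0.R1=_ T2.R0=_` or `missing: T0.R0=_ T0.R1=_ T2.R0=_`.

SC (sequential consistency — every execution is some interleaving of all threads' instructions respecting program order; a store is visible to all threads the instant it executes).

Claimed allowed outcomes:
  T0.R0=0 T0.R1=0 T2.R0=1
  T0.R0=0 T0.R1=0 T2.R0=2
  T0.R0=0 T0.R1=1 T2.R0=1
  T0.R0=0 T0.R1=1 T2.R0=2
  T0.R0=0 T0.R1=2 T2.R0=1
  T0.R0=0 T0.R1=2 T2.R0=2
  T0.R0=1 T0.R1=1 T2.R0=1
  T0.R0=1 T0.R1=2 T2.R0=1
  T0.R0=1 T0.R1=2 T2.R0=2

outcome vector order: (T0.R0,T0.R1,T2.R0)
under SC → (0,0,1), (0,0,2), (0,1,1), (0,1,2), (0,2,1), (0,2,2), (1,1,1), (1,1,2), (1,2,1), (1,2,2)
SC∖claimed = {(1,1,2)}

missing: T0.R0=1 T0.R1=1 T2.R0=2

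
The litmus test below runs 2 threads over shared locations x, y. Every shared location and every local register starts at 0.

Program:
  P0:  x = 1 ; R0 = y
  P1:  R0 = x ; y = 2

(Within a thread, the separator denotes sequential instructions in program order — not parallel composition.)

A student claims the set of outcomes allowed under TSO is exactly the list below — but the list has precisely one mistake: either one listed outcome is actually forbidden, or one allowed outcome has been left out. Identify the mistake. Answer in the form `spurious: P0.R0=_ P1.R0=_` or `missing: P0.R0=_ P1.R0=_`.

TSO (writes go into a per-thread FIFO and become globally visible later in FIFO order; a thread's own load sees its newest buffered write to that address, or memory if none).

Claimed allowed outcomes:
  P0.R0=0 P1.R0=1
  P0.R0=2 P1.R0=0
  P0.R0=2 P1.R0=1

missing: P0.R0=0 P1.R0=0

outcome vector order: (P0.R0,P1.R0)
TSO (4): <0 0>; <0 1>; <2 0>; <2 1>
TSO∖claimed = {<0 0>}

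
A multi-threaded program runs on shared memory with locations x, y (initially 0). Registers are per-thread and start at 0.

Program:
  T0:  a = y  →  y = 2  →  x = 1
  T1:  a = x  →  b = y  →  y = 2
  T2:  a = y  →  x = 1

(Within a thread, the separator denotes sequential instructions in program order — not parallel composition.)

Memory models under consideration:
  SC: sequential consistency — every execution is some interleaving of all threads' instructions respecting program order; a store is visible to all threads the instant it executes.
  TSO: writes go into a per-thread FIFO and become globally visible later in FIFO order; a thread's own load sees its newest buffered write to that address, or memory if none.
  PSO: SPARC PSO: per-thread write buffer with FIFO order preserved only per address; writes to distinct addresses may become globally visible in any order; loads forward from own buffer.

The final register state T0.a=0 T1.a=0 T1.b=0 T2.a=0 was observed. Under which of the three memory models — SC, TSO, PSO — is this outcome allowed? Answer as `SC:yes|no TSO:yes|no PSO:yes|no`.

outcome vector order: (T0.a,T1.a,T1.b,T2.a)
SC (10): <0 0 0 0>, <0 0 0 2>, <0 0 2 0>, <0 0 2 2>, <0 1 0 0>, <0 1 2 0>, <0 1 2 2>, <2 0 0 0>, <2 0 0 2>, <2 1 0 0>
TSO (10): <0 0 0 0>, <0 0 0 2>, <0 0 2 0>, <0 0 2 2>, <0 1 0 0>, <0 1 2 0>, <0 1 2 2>, <2 0 0 0>, <2 0 0 2>, <2 1 0 0>
PSO (11): <0 0 0 0>, <0 0 0 2>, <0 0 2 0>, <0 0 2 2>, <0 1 0 0>, <0 1 0 2>, <0 1 2 0>, <0 1 2 2>, <2 0 0 0>, <2 0 0 2>, <2 1 0 0>
target <0 0 0 0> ∈ {SC,TSO,PSO}

SC:yes TSO:yes PSO:yes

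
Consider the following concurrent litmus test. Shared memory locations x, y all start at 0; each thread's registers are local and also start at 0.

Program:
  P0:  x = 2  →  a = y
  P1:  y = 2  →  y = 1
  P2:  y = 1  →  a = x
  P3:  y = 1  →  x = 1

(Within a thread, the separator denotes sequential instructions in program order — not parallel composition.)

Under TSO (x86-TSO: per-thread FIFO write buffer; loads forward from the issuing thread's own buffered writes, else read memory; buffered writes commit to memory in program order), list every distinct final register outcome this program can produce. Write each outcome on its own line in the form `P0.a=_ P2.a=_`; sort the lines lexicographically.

outcome vector order: (P0.a,P2.a)
|TSO outcomes| = 9

P0.a=0 P2.a=0
P0.a=0 P2.a=1
P0.a=0 P2.a=2
P0.a=1 P2.a=0
P0.a=1 P2.a=1
P0.a=1 P2.a=2
P0.a=2 P2.a=0
P0.a=2 P2.a=1
P0.a=2 P2.a=2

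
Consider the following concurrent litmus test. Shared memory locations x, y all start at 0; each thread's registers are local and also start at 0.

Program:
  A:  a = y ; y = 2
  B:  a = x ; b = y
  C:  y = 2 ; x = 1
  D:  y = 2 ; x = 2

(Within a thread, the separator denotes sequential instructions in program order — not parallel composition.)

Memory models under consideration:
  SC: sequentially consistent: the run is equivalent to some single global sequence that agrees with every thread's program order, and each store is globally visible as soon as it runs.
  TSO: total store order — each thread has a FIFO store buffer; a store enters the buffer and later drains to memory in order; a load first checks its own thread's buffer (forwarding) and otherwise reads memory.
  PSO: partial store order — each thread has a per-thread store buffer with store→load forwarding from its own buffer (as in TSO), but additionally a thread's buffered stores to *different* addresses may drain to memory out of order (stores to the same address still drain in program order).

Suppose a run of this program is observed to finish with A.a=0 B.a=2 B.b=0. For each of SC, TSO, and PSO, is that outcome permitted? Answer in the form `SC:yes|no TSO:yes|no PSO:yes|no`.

outcome vector order: (A.a,B.a,B.b)
[SC] allowed = {<0 0 0> <0 0 2> <0 1 2> <0 2 2> <2 0 0> <2 0 2> <2 1 2> <2 2 2>}
[TSO] allowed = {<0 0 0> <0 0 2> <0 1 2> <0 2 2> <2 0 0> <2 0 2> <2 1 2> <2 2 2>}
[PSO] allowed = {<0 0 0> <0 0 2> <0 1 0> <0 1 2> <0 2 0> <0 2 2> <2 0 0> <2 0 2> <2 1 0> <2 1 2> <2 2 0> <2 2 2>}
target <0 2 0> ∈ {PSO}

SC:no TSO:no PSO:yes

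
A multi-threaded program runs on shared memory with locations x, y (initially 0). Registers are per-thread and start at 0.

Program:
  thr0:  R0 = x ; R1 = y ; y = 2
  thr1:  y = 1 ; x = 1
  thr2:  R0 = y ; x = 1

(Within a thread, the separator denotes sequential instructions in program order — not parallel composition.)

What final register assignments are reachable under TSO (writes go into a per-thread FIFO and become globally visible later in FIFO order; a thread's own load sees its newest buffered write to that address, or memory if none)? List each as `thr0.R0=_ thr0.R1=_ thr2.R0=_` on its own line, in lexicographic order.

outcome vector order: (thr0.R0,thr0.R1,thr2.R0)
|TSO outcomes| = 10

thr0.R0=0 thr0.R1=0 thr2.R0=0
thr0.R0=0 thr0.R1=0 thr2.R0=1
thr0.R0=0 thr0.R1=0 thr2.R0=2
thr0.R0=0 thr0.R1=1 thr2.R0=0
thr0.R0=0 thr0.R1=1 thr2.R0=1
thr0.R0=0 thr0.R1=1 thr2.R0=2
thr0.R0=1 thr0.R1=0 thr2.R0=0
thr0.R0=1 thr0.R1=1 thr2.R0=0
thr0.R0=1 thr0.R1=1 thr2.R0=1
thr0.R0=1 thr0.R1=1 thr2.R0=2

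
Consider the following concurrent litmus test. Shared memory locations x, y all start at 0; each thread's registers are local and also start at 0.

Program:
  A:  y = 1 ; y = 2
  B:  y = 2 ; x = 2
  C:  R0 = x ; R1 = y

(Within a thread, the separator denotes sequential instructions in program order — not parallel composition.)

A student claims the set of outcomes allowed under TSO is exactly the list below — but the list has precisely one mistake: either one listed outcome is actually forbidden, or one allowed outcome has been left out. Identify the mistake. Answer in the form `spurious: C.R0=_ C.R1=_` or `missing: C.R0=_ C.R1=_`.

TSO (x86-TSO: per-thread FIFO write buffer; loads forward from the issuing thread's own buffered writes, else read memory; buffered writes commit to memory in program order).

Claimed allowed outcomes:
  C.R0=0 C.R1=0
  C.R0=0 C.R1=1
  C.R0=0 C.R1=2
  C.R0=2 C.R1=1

outcome vector order: (C.R0,C.R1)
TSO: 5 outcomes — {<0 0> <0 1> <0 2> <2 1> <2 2>}
TSO∖claimed = {<2 2>}

missing: C.R0=2 C.R1=2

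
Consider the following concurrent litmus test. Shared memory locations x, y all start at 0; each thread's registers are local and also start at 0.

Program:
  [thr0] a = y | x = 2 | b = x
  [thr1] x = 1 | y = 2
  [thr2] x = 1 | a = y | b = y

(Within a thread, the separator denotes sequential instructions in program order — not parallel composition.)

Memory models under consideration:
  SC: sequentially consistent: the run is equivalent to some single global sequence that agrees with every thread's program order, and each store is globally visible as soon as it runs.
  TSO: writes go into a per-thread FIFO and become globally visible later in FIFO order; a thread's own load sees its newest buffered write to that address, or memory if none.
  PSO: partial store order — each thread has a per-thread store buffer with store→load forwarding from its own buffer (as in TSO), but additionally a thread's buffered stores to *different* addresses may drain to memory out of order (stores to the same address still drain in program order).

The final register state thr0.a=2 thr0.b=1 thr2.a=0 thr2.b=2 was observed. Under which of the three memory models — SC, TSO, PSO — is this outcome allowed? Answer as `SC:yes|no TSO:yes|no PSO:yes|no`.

SC:no TSO:yes PSO:yes

outcome vector order: (thr0.a,thr0.b,thr2.a,thr2.b)
[SC] allowed = {0/1/0/0 0/1/0/2 0/1/2/2 0/2/0/0 0/2/0/2 0/2/2/2 2/1/2/2 2/2/0/0 2/2/0/2 2/2/2/2}
[TSO] allowed = {0/1/0/0 0/1/0/2 0/1/2/2 0/2/0/0 0/2/0/2 0/2/2/2 2/1/0/0 2/1/0/2 2/1/2/2 2/2/0/0 2/2/0/2 2/2/2/2}
[PSO] allowed = {0/1/0/0 0/1/0/2 0/1/2/2 0/2/0/0 0/2/0/2 0/2/2/2 2/1/0/0 2/1/0/2 2/1/2/2 2/2/0/0 2/2/0/2 2/2/2/2}
target 2/1/0/2 ∈ {TSO,PSO}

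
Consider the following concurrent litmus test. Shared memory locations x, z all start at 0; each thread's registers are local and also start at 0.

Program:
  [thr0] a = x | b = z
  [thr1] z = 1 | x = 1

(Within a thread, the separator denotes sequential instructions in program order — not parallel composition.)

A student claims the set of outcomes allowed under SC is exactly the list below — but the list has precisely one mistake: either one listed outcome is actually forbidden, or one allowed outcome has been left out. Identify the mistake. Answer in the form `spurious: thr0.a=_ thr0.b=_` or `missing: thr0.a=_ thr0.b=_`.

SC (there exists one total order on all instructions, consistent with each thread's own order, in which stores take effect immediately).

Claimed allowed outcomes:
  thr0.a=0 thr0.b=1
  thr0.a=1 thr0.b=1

missing: thr0.a=0 thr0.b=0

outcome vector order: (thr0.a,thr0.b)
[SC] allowed = {(0,0), (0,1), (1,1)}
SC∖claimed = {(0,0)}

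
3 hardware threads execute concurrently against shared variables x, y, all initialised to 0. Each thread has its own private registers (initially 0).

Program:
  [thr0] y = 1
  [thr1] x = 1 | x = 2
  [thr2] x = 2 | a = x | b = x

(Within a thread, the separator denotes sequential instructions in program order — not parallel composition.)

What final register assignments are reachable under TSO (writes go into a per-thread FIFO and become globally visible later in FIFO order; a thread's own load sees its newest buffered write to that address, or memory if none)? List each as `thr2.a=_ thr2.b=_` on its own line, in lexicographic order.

outcome vector order: (thr2.a,thr2.b)
|TSO outcomes| = 4

thr2.a=1 thr2.b=1
thr2.a=1 thr2.b=2
thr2.a=2 thr2.b=1
thr2.a=2 thr2.b=2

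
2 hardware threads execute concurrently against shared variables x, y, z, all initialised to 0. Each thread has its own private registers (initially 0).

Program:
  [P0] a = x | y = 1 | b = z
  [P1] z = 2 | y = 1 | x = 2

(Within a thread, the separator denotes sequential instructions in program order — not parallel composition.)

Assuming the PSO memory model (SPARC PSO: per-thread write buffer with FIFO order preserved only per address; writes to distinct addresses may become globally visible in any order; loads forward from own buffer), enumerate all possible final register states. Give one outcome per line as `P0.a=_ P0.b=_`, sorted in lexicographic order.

P0.a=0 P0.b=0
P0.a=0 P0.b=2
P0.a=2 P0.b=0
P0.a=2 P0.b=2

outcome vector order: (P0.a,P0.b)
|PSO outcomes| = 4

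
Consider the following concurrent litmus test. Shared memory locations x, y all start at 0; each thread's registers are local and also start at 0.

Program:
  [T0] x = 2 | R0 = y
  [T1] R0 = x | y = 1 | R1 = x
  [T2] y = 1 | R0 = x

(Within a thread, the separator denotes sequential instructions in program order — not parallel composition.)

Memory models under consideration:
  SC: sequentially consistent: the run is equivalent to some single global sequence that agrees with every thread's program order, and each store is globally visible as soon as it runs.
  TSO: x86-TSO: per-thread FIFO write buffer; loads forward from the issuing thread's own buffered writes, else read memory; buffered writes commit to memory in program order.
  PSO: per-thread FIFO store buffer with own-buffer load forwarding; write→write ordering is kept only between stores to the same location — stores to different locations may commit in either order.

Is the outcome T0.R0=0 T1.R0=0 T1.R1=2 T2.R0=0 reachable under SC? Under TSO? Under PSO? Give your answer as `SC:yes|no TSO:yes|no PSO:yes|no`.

SC:no TSO:yes PSO:yes

outcome vector order: (T0.R0,T1.R0,T1.R1,T2.R0)
SC: 8 outcomes — {0/0/2/2, 0/2/2/2, 1/0/0/0, 1/0/0/2, 1/0/2/0, 1/0/2/2, 1/2/2/0, 1/2/2/2}
TSO: 12 outcomes — {0/0/0/0, 0/0/0/2, 0/0/2/0, 0/0/2/2, 0/2/2/0, 0/2/2/2, 1/0/0/0, 1/0/0/2, 1/0/2/0, 1/0/2/2, 1/2/2/0, 1/2/2/2}
PSO: 12 outcomes — {0/0/0/0, 0/0/0/2, 0/0/2/0, 0/0/2/2, 0/2/2/0, 0/2/2/2, 1/0/0/0, 1/0/0/2, 1/0/2/0, 1/0/2/2, 1/2/2/0, 1/2/2/2}
target 0/0/2/0 ∈ {TSO,PSO}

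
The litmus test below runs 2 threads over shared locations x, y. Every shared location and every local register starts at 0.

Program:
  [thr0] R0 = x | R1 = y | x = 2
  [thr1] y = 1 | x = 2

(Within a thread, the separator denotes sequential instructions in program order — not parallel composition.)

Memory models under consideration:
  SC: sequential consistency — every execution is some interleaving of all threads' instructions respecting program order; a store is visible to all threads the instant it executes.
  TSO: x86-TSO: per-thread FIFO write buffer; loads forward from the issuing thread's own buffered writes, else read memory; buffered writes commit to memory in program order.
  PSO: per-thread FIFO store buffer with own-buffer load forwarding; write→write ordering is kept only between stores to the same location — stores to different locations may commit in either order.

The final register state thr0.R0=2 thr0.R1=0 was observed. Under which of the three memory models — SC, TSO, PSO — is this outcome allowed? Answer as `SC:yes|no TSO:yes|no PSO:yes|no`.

outcome vector order: (thr0.R0,thr0.R1)
SC (3): 00 01 21
TSO (3): 00 01 21
PSO (4): 00 01 20 21
target 20 ∈ {PSO}

SC:no TSO:no PSO:yes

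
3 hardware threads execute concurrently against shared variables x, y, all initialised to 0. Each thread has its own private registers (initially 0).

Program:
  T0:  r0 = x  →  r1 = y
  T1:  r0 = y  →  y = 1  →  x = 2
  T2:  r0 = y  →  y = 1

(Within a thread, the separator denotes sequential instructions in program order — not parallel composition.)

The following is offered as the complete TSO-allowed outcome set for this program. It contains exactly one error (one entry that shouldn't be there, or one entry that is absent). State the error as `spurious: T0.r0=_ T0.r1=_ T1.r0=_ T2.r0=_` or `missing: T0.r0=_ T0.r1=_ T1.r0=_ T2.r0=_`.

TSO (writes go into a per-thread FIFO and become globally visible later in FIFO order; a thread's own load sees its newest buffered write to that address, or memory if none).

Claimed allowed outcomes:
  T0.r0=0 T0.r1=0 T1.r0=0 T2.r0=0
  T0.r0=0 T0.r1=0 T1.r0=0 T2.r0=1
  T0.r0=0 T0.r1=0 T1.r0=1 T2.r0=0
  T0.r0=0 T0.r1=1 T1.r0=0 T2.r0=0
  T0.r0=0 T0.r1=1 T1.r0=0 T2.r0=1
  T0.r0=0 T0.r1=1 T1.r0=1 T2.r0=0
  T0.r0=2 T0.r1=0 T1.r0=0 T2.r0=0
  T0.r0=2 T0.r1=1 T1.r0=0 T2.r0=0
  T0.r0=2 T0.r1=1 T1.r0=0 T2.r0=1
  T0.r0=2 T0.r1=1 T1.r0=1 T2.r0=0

spurious: T0.r0=2 T0.r1=0 T1.r0=0 T2.r0=0

outcome vector order: (T0.r0,T0.r1,T1.r0,T2.r0)
under TSO → (0,0,0,0) (0,0,0,1) (0,0,1,0) (0,1,0,0) (0,1,0,1) (0,1,1,0) (2,1,0,0) (2,1,0,1) (2,1,1,0)
claimed∖TSO = {(2,0,0,0)}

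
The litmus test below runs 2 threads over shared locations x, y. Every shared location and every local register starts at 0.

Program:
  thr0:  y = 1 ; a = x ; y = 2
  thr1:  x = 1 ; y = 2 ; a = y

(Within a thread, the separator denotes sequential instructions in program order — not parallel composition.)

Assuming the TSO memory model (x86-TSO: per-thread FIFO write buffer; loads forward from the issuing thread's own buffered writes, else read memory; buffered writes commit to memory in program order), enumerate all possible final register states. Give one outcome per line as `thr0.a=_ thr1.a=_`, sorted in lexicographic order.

outcome vector order: (thr0.a,thr1.a)
|TSO outcomes| = 4

thr0.a=0 thr1.a=1
thr0.a=0 thr1.a=2
thr0.a=1 thr1.a=1
thr0.a=1 thr1.a=2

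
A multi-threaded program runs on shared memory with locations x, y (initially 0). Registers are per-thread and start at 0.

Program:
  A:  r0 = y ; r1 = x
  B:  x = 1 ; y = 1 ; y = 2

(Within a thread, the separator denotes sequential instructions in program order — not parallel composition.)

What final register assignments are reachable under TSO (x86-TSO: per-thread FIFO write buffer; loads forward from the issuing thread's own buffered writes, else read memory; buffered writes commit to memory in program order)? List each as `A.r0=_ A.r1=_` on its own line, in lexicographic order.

outcome vector order: (A.r0,A.r1)
|TSO outcomes| = 4

A.r0=0 A.r1=0
A.r0=0 A.r1=1
A.r0=1 A.r1=1
A.r0=2 A.r1=1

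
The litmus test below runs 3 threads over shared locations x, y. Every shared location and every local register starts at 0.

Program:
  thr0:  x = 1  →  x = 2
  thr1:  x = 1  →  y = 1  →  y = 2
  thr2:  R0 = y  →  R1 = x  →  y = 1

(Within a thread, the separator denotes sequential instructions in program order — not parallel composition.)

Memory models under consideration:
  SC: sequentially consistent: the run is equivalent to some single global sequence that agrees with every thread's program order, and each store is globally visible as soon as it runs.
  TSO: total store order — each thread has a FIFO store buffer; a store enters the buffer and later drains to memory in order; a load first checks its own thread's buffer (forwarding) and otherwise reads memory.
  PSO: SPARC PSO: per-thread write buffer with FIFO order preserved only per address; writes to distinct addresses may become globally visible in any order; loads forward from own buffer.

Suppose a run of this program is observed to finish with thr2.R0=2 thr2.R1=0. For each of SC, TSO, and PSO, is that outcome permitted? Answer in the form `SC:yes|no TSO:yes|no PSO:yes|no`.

outcome vector order: (thr2.R0,thr2.R1)
[SC] allowed = {(0,0) (0,1) (0,2) (1,1) (1,2) (2,1) (2,2)}
[TSO] allowed = {(0,0) (0,1) (0,2) (1,1) (1,2) (2,1) (2,2)}
[PSO] allowed = {(0,0) (0,1) (0,2) (1,0) (1,1) (1,2) (2,0) (2,1) (2,2)}
target (2,0) ∈ {PSO}

SC:no TSO:no PSO:yes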